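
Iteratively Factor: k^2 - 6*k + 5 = (k - 1)*(k - 5)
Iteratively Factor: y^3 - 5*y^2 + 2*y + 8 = (y + 1)*(y^2 - 6*y + 8) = (y - 2)*(y + 1)*(y - 4)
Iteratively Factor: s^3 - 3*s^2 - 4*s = (s + 1)*(s^2 - 4*s) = (s - 4)*(s + 1)*(s)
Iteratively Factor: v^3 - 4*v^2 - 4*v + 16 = (v - 4)*(v^2 - 4) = (v - 4)*(v + 2)*(v - 2)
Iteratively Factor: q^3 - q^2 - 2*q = (q + 1)*(q^2 - 2*q) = (q - 2)*(q + 1)*(q)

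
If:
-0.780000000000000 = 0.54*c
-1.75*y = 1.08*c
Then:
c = -1.44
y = 0.89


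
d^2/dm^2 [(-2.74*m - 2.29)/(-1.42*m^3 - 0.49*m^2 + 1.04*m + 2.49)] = (33.149616*m^5 + 66.849624*m^4 + 34.902724*m^3 + 99.264846*m^2 + 61.638432*m - 3.649222)/(2.863288*m^9 + 2.964108*m^8 - 5.268342*m^7 - 19.286651*m^6 - 6.536748*m^5 + 21.859797*m^4 + 32.900986*m^3 + 1.034595*m^2 - 19.344312*m - 15.438249)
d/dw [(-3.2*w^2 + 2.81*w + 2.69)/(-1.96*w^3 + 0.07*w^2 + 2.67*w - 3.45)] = (-6.272*w^4 + 11.0152*w^3 + 7.0765*w^2 + 21.7034*w - 16.8768)/(3.8416*w^6 - 0.2744*w^5 - 10.4615*w^4 + 13.8978*w^3 + 6.6459*w^2 - 18.423*w + 11.9025)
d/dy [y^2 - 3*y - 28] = 2*y - 3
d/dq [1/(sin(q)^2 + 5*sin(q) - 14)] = -(2*sin(q) + 5)*cos(q)/(sin(q)^2 + 5*sin(q) - 14)^2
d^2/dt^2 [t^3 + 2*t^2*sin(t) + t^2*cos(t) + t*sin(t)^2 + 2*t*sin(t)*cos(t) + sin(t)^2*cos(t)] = -2*t^2*sin(t) - t^2*cos(t) - 4*t*sin(t) - 4*t*sin(2*t) + 8*t*cos(t) + 2*t*cos(2*t) + 6*t + 2*sin(2*t) + 4*sqrt(2)*sin(t + pi/4) - 9*cos(t)/4 + 4*cos(2*t) + 9*cos(3*t)/4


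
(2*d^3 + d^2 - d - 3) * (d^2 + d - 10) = 2*d^5 + 3*d^4 - 20*d^3 - 14*d^2 + 7*d + 30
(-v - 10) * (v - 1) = -v^2 - 9*v + 10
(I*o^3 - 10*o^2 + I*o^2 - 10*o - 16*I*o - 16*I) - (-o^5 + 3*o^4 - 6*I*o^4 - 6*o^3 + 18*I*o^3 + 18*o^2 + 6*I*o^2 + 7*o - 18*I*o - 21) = o^5 - 3*o^4 + 6*I*o^4 + 6*o^3 - 17*I*o^3 - 28*o^2 - 5*I*o^2 - 17*o + 2*I*o + 21 - 16*I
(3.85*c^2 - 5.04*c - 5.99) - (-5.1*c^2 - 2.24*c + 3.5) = 8.95*c^2 - 2.8*c - 9.49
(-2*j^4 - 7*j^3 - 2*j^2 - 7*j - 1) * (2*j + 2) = -4*j^5 - 18*j^4 - 18*j^3 - 18*j^2 - 16*j - 2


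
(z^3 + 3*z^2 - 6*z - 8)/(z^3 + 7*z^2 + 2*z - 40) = (z + 1)/(z + 5)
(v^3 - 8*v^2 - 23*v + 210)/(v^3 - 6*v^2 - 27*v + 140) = (v - 6)/(v - 4)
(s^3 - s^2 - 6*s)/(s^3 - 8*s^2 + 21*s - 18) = s*(s + 2)/(s^2 - 5*s + 6)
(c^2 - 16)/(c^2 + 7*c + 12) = (c - 4)/(c + 3)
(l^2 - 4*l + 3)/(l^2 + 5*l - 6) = (l - 3)/(l + 6)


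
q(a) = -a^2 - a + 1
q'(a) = -2*a - 1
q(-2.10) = -1.31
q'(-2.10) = 3.20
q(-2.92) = -4.61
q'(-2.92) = 4.84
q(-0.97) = 1.03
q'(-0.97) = 0.94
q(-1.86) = -0.60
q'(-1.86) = 2.72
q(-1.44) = 0.37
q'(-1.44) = 1.88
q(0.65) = -0.07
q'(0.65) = -2.30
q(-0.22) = 1.17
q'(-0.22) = -0.56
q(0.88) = -0.65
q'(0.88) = -2.76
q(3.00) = -11.00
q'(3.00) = -7.00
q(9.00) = -89.00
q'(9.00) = -19.00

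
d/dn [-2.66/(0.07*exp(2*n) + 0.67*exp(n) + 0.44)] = (0.3724*exp(n) + 1.7822)*exp(n)/(0.07*exp(2*n) + 0.67*exp(n) + 0.44)^2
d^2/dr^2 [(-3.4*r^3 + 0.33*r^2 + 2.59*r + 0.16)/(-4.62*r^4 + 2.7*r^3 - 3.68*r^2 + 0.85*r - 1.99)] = (145.14192*r^9 - 42.2619119999999*r^8 - 985.518072*r^7 + 709.520136*r^6 - 1130.199264*r^5 + 326.995848*r^4 + 374.154248*r^3 - 184.551312*r^2 + 192.433368*r - 9.263412)/(98.611128*r^12 - 172.88964*r^11 + 336.681576*r^10 - 349.53714*r^9 + 459.222732*r^8 - 363.93066*r^7 + 357.043886*r^6 - 205.90959*r^5 + 171.113814*r^4 - 70.039255*r^3 + 48.032829*r^2 - 10.098255*r + 7.880599)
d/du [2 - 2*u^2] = -4*u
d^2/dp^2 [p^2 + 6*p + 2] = 2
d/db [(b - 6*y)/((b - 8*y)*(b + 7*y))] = ((-b + 6*y)*(b - 8*y) + (-b + 6*y)*(b + 7*y) + (b - 8*y)*(b + 7*y))/((b - 8*y)^2*(b + 7*y)^2)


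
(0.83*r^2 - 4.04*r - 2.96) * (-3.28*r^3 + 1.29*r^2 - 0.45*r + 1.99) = -2.7224*r^5 + 14.3219*r^4 + 4.1237*r^3 - 0.3487*r^2 - 6.7076*r - 5.8904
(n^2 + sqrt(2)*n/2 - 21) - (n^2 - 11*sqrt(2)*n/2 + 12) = 6*sqrt(2)*n - 33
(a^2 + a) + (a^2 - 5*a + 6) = 2*a^2 - 4*a + 6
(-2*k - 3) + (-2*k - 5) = -4*k - 8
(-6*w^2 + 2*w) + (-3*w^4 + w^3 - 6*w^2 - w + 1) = -3*w^4 + w^3 - 12*w^2 + w + 1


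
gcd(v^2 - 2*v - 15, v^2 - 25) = v - 5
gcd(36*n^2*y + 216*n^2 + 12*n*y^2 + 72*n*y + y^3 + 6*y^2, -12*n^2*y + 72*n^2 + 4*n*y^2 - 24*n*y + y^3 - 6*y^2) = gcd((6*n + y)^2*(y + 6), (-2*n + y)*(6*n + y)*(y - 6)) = 6*n + y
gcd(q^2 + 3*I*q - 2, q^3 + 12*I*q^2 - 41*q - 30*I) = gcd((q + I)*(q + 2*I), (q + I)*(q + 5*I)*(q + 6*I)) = q + I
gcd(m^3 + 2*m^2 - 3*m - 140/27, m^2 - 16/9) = m + 4/3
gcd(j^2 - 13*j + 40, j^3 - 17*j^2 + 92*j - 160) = j^2 - 13*j + 40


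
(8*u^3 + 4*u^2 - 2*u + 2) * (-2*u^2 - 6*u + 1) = -16*u^5 - 56*u^4 - 12*u^3 + 12*u^2 - 14*u + 2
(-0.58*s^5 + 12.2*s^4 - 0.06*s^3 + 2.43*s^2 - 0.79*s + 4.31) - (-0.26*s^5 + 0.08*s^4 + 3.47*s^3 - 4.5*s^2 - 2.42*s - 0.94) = -0.32*s^5 + 12.12*s^4 - 3.53*s^3 + 6.93*s^2 + 1.63*s + 5.25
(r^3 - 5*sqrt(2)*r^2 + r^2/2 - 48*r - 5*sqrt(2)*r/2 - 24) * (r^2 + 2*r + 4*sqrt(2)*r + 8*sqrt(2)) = r^5 - sqrt(2)*r^4 + 5*r^4/2 - 87*r^3 - 5*sqrt(2)*r^3/2 - 193*sqrt(2)*r^2 - 220*r^2 - 480*sqrt(2)*r - 88*r - 192*sqrt(2)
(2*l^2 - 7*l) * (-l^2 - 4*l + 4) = -2*l^4 - l^3 + 36*l^2 - 28*l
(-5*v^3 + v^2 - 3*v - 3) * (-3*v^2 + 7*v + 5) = 15*v^5 - 38*v^4 - 9*v^3 - 7*v^2 - 36*v - 15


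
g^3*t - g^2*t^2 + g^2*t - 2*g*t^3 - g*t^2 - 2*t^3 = (g - 2*t)*(g + t)*(g*t + t)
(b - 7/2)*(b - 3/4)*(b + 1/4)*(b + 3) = b^4 - b^3 - 167*b^2/16 + 171*b/32 + 63/32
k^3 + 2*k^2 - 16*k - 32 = (k - 4)*(k + 2)*(k + 4)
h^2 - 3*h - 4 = (h - 4)*(h + 1)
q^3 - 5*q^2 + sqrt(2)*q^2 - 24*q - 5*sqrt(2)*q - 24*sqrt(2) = (q - 8)*(q + 3)*(q + sqrt(2))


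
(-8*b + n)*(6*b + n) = -48*b^2 - 2*b*n + n^2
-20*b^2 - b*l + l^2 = (-5*b + l)*(4*b + l)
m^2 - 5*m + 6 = (m - 3)*(m - 2)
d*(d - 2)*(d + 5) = d^3 + 3*d^2 - 10*d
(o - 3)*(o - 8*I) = o^2 - 3*o - 8*I*o + 24*I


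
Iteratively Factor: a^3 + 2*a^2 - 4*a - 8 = (a + 2)*(a^2 - 4) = (a - 2)*(a + 2)*(a + 2)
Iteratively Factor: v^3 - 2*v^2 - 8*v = (v + 2)*(v^2 - 4*v) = (v - 4)*(v + 2)*(v)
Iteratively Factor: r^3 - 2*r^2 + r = (r - 1)*(r^2 - r) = (r - 1)^2*(r)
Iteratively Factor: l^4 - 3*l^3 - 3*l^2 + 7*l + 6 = (l - 3)*(l^3 - 3*l - 2) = (l - 3)*(l + 1)*(l^2 - l - 2) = (l - 3)*(l - 2)*(l + 1)*(l + 1)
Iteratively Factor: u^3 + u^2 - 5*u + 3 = (u - 1)*(u^2 + 2*u - 3) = (u - 1)*(u + 3)*(u - 1)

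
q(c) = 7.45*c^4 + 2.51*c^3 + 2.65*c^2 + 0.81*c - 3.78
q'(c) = 29.8*c^3 + 7.53*c^2 + 5.3*c + 0.81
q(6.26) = 12161.60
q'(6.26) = 7639.44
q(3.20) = 889.38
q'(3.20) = 1071.36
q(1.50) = 49.58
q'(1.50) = 126.28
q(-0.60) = -2.89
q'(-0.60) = -6.10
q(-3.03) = 576.22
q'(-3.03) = -775.10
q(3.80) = 1728.72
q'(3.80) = 1764.87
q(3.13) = 816.73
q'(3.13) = 1004.97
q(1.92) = 126.55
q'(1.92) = 249.67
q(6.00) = 10293.84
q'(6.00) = 6740.49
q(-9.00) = 47253.24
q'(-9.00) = -21161.16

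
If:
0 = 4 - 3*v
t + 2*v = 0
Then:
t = -8/3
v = 4/3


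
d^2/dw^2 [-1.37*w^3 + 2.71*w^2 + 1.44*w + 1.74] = 5.42 - 8.22*w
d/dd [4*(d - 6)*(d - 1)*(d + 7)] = 12*d^2 - 172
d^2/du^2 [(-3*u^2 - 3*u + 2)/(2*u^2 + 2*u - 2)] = (-3*u^2 - 3*u - 2)/(u^6 + 3*u^5 - 5*u^3 + 3*u - 1)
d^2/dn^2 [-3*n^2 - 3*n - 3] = -6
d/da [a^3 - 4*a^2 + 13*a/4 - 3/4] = 3*a^2 - 8*a + 13/4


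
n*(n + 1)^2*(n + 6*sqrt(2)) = n^4 + 2*n^3 + 6*sqrt(2)*n^3 + n^2 + 12*sqrt(2)*n^2 + 6*sqrt(2)*n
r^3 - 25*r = r*(r - 5)*(r + 5)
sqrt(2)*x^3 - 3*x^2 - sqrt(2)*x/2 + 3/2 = (x - 3*sqrt(2)/2)*(x - sqrt(2)/2)*(sqrt(2)*x + 1)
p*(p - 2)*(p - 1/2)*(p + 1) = p^4 - 3*p^3/2 - 3*p^2/2 + p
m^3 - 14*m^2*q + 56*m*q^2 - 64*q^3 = (m - 8*q)*(m - 4*q)*(m - 2*q)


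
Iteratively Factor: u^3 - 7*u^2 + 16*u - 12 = (u - 3)*(u^2 - 4*u + 4) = (u - 3)*(u - 2)*(u - 2)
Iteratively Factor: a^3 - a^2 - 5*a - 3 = (a - 3)*(a^2 + 2*a + 1) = (a - 3)*(a + 1)*(a + 1)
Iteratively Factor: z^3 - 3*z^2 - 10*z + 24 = (z - 4)*(z^2 + z - 6) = (z - 4)*(z - 2)*(z + 3)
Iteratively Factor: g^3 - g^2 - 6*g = (g)*(g^2 - g - 6) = g*(g - 3)*(g + 2)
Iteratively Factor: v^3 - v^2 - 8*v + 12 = (v + 3)*(v^2 - 4*v + 4) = (v - 2)*(v + 3)*(v - 2)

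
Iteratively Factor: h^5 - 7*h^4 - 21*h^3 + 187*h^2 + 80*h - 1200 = (h - 5)*(h^4 - 2*h^3 - 31*h^2 + 32*h + 240) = (h - 5)*(h - 4)*(h^3 + 2*h^2 - 23*h - 60) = (h - 5)^2*(h - 4)*(h^2 + 7*h + 12) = (h - 5)^2*(h - 4)*(h + 4)*(h + 3)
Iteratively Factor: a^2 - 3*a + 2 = (a - 2)*(a - 1)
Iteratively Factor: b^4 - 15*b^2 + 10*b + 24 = (b + 4)*(b^3 - 4*b^2 + b + 6) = (b + 1)*(b + 4)*(b^2 - 5*b + 6) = (b - 2)*(b + 1)*(b + 4)*(b - 3)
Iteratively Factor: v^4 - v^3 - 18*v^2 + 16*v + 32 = (v + 1)*(v^3 - 2*v^2 - 16*v + 32) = (v - 4)*(v + 1)*(v^2 + 2*v - 8) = (v - 4)*(v - 2)*(v + 1)*(v + 4)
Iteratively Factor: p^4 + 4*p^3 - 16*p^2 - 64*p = (p + 4)*(p^3 - 16*p) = p*(p + 4)*(p^2 - 16) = p*(p + 4)^2*(p - 4)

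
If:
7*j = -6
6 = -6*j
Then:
No Solution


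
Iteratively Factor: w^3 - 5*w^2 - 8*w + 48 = (w + 3)*(w^2 - 8*w + 16) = (w - 4)*(w + 3)*(w - 4)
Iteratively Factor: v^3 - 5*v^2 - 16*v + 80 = (v - 5)*(v^2 - 16) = (v - 5)*(v + 4)*(v - 4)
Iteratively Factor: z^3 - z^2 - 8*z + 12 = (z - 2)*(z^2 + z - 6) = (z - 2)*(z + 3)*(z - 2)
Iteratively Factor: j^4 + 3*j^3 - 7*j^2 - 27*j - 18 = (j - 3)*(j^3 + 6*j^2 + 11*j + 6) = (j - 3)*(j + 3)*(j^2 + 3*j + 2) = (j - 3)*(j + 2)*(j + 3)*(j + 1)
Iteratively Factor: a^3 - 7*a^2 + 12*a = (a - 4)*(a^2 - 3*a) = (a - 4)*(a - 3)*(a)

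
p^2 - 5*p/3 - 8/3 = (p - 8/3)*(p + 1)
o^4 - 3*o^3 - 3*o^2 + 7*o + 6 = (o - 3)*(o - 2)*(o + 1)^2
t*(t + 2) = t^2 + 2*t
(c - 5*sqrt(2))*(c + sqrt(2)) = c^2 - 4*sqrt(2)*c - 10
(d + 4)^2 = d^2 + 8*d + 16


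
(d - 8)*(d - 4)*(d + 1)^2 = d^4 - 10*d^3 + 9*d^2 + 52*d + 32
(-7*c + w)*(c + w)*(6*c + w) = -42*c^3 - 43*c^2*w + w^3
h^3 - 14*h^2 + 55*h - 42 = (h - 7)*(h - 6)*(h - 1)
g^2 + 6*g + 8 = (g + 2)*(g + 4)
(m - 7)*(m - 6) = m^2 - 13*m + 42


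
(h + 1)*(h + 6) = h^2 + 7*h + 6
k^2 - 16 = (k - 4)*(k + 4)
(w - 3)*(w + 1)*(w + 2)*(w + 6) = w^4 + 6*w^3 - 7*w^2 - 48*w - 36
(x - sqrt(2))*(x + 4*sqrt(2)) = x^2 + 3*sqrt(2)*x - 8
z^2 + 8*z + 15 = (z + 3)*(z + 5)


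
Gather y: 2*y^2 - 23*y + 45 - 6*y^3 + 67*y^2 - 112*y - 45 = -6*y^3 + 69*y^2 - 135*y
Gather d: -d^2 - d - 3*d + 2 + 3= -d^2 - 4*d + 5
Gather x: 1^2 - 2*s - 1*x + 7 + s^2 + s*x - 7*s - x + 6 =s^2 - 9*s + x*(s - 2) + 14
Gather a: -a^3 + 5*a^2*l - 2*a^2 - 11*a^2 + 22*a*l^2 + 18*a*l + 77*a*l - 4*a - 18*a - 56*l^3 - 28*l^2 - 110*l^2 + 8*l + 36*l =-a^3 + a^2*(5*l - 13) + a*(22*l^2 + 95*l - 22) - 56*l^3 - 138*l^2 + 44*l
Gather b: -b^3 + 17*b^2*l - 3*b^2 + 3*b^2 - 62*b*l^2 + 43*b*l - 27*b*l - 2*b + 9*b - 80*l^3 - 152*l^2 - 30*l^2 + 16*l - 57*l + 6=-b^3 + 17*b^2*l + b*(-62*l^2 + 16*l + 7) - 80*l^3 - 182*l^2 - 41*l + 6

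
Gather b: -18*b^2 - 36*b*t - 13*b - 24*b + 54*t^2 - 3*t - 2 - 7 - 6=-18*b^2 + b*(-36*t - 37) + 54*t^2 - 3*t - 15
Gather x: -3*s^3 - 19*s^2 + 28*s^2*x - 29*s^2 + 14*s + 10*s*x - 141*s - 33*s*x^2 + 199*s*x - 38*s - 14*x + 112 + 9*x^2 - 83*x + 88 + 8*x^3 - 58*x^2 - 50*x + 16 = -3*s^3 - 48*s^2 - 165*s + 8*x^3 + x^2*(-33*s - 49) + x*(28*s^2 + 209*s - 147) + 216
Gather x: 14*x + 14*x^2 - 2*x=14*x^2 + 12*x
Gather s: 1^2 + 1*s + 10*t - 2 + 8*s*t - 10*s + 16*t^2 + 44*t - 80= s*(8*t - 9) + 16*t^2 + 54*t - 81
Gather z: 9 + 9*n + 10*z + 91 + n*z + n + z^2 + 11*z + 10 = 10*n + z^2 + z*(n + 21) + 110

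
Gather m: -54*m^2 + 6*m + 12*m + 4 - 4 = -54*m^2 + 18*m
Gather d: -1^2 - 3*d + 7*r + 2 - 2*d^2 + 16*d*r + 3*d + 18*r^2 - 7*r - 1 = -2*d^2 + 16*d*r + 18*r^2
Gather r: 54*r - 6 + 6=54*r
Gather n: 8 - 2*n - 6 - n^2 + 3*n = -n^2 + n + 2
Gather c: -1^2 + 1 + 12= 12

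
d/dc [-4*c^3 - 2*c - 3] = -12*c^2 - 2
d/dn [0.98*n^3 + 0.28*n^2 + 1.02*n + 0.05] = 2.94*n^2 + 0.56*n + 1.02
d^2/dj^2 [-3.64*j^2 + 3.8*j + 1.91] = -7.28000000000000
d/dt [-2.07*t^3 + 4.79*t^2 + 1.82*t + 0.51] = -6.21*t^2 + 9.58*t + 1.82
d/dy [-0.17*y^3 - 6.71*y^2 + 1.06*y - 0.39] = -0.51*y^2 - 13.42*y + 1.06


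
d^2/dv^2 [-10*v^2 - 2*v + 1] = -20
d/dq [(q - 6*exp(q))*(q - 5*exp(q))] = -11*q*exp(q) + 2*q + 60*exp(2*q) - 11*exp(q)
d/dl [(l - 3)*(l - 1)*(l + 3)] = 3*l^2 - 2*l - 9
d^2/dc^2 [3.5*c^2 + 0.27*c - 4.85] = 7.00000000000000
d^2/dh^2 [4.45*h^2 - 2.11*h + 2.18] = 8.90000000000000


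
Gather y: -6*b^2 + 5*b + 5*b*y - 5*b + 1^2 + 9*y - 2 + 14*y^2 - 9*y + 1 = -6*b^2 + 5*b*y + 14*y^2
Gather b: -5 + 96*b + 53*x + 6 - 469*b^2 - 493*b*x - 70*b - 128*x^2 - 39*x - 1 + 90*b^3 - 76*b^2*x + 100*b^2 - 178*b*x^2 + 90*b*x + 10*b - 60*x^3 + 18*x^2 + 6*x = 90*b^3 + b^2*(-76*x - 369) + b*(-178*x^2 - 403*x + 36) - 60*x^3 - 110*x^2 + 20*x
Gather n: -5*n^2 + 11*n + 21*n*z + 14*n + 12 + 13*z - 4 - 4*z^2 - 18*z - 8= -5*n^2 + n*(21*z + 25) - 4*z^2 - 5*z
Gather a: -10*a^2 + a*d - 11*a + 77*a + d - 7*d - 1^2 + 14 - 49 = -10*a^2 + a*(d + 66) - 6*d - 36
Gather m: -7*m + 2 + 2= 4 - 7*m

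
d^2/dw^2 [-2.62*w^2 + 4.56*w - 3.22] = -5.24000000000000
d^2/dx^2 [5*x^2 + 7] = 10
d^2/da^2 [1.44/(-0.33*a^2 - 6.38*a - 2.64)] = (0.313632*a^2 + 6.063552*a - 1.44*(0.66*a + 6.38)*(1.32*a + 12.76) + 2.509056)/(0.33*a^2 + 6.38*a + 2.64)^3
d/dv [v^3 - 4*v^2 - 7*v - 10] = 3*v^2 - 8*v - 7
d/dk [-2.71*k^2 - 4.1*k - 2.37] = -5.42*k - 4.1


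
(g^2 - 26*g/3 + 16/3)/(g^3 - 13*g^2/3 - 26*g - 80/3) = (3*g - 2)/(3*g^2 + 11*g + 10)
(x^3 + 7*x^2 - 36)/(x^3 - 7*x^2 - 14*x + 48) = (x + 6)/(x - 8)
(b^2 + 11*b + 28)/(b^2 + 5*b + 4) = (b + 7)/(b + 1)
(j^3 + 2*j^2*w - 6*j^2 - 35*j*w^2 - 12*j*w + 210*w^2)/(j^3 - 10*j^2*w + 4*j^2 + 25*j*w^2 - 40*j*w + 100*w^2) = (-j^2 - 7*j*w + 6*j + 42*w)/(-j^2 + 5*j*w - 4*j + 20*w)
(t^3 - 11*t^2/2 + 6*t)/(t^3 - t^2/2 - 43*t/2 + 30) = t/(t + 5)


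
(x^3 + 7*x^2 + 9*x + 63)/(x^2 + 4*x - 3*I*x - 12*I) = (x^2 + x*(7 + 3*I) + 21*I)/(x + 4)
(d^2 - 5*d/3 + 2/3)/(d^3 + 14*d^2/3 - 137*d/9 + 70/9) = 3*(d - 1)/(3*d^2 + 16*d - 35)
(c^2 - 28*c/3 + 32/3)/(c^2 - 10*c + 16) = (c - 4/3)/(c - 2)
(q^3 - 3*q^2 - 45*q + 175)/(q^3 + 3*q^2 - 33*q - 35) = (q - 5)/(q + 1)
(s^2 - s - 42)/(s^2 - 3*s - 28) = (s + 6)/(s + 4)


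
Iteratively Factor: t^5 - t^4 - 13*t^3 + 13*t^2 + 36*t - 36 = (t - 2)*(t^4 + t^3 - 11*t^2 - 9*t + 18) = (t - 2)*(t + 2)*(t^3 - t^2 - 9*t + 9) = (t - 2)*(t - 1)*(t + 2)*(t^2 - 9) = (t - 2)*(t - 1)*(t + 2)*(t + 3)*(t - 3)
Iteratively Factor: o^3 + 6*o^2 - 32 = (o + 4)*(o^2 + 2*o - 8) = (o + 4)^2*(o - 2)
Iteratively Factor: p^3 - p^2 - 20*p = (p - 5)*(p^2 + 4*p) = p*(p - 5)*(p + 4)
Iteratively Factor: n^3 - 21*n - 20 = (n + 1)*(n^2 - n - 20) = (n + 1)*(n + 4)*(n - 5)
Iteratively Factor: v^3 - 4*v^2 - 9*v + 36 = (v - 4)*(v^2 - 9) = (v - 4)*(v + 3)*(v - 3)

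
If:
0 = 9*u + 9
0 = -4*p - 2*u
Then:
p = 1/2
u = -1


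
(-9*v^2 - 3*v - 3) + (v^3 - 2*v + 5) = v^3 - 9*v^2 - 5*v + 2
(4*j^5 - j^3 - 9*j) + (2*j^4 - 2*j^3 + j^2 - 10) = 4*j^5 + 2*j^4 - 3*j^3 + j^2 - 9*j - 10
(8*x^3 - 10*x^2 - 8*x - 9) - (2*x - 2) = 8*x^3 - 10*x^2 - 10*x - 7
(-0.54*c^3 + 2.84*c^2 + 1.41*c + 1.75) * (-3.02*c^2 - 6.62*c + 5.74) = 1.6308*c^5 - 5.002*c^4 - 26.1586*c^3 + 1.6824*c^2 - 3.4916*c + 10.045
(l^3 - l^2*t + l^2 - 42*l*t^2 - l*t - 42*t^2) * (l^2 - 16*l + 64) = l^5 - l^4*t - 15*l^4 - 42*l^3*t^2 + 15*l^3*t + 48*l^3 + 630*l^2*t^2 - 48*l^2*t + 64*l^2 - 2016*l*t^2 - 64*l*t - 2688*t^2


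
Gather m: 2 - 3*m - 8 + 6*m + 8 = 3*m + 2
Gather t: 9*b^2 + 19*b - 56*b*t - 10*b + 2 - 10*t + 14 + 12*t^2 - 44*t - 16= 9*b^2 + 9*b + 12*t^2 + t*(-56*b - 54)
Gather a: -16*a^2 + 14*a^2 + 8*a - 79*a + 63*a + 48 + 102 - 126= -2*a^2 - 8*a + 24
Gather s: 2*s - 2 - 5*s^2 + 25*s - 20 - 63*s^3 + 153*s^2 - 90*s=-63*s^3 + 148*s^2 - 63*s - 22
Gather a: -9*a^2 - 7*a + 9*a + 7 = -9*a^2 + 2*a + 7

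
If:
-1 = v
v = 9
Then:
No Solution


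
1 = 1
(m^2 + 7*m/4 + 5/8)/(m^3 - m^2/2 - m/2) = (m + 5/4)/(m*(m - 1))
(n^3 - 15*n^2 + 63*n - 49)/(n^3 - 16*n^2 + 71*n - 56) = (n - 7)/(n - 8)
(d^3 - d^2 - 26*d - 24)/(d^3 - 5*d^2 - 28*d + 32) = (d^2 - 5*d - 6)/(d^2 - 9*d + 8)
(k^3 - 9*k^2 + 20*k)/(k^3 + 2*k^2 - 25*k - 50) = k*(k - 4)/(k^2 + 7*k + 10)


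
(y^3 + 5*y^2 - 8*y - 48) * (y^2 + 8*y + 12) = y^5 + 13*y^4 + 44*y^3 - 52*y^2 - 480*y - 576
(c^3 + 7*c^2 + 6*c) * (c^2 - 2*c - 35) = c^5 + 5*c^4 - 43*c^3 - 257*c^2 - 210*c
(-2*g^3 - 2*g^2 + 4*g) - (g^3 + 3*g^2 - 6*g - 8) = -3*g^3 - 5*g^2 + 10*g + 8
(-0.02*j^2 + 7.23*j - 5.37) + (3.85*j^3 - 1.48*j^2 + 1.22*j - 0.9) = 3.85*j^3 - 1.5*j^2 + 8.45*j - 6.27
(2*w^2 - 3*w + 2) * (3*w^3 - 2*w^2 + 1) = 6*w^5 - 13*w^4 + 12*w^3 - 2*w^2 - 3*w + 2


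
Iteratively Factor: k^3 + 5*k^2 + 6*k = (k)*(k^2 + 5*k + 6) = k*(k + 3)*(k + 2)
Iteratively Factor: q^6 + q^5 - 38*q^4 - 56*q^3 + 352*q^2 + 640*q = (q + 4)*(q^5 - 3*q^4 - 26*q^3 + 48*q^2 + 160*q) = (q + 2)*(q + 4)*(q^4 - 5*q^3 - 16*q^2 + 80*q) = (q - 4)*(q + 2)*(q + 4)*(q^3 - q^2 - 20*q) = (q - 4)*(q + 2)*(q + 4)^2*(q^2 - 5*q) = q*(q - 4)*(q + 2)*(q + 4)^2*(q - 5)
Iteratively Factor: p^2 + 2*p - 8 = (p - 2)*(p + 4)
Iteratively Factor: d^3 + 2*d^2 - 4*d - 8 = (d - 2)*(d^2 + 4*d + 4) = (d - 2)*(d + 2)*(d + 2)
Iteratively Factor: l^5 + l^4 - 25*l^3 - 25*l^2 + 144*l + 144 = (l + 3)*(l^4 - 2*l^3 - 19*l^2 + 32*l + 48) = (l - 4)*(l + 3)*(l^3 + 2*l^2 - 11*l - 12) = (l - 4)*(l + 1)*(l + 3)*(l^2 + l - 12) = (l - 4)*(l - 3)*(l + 1)*(l + 3)*(l + 4)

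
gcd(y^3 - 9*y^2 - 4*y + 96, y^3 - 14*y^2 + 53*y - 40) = y - 8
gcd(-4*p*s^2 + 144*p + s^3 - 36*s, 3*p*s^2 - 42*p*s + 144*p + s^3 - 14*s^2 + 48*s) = s - 6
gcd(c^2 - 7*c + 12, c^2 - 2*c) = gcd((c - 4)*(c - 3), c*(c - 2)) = 1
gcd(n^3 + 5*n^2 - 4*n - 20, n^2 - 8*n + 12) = n - 2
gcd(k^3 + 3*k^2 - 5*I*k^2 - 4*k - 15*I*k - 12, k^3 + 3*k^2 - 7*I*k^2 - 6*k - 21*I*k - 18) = k^2 + k*(3 - I) - 3*I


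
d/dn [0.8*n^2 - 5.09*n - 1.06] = 1.6*n - 5.09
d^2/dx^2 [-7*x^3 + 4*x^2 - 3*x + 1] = 8 - 42*x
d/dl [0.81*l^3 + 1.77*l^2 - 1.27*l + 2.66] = 2.43*l^2 + 3.54*l - 1.27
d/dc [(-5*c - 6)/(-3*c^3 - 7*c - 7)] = (15*c^3 + 35*c - (5*c + 6)*(9*c^2 + 7) + 35)/(3*c^3 + 7*c + 7)^2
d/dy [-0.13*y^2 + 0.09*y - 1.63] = 0.09 - 0.26*y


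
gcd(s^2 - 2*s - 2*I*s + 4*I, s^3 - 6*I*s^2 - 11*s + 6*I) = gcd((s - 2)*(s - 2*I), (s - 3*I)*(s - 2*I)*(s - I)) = s - 2*I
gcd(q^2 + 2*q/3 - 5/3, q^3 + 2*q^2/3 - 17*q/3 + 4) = q - 1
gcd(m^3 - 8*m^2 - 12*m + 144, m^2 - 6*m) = m - 6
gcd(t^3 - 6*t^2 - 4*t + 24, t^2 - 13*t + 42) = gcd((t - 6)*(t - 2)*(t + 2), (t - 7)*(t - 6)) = t - 6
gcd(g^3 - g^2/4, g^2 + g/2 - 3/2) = 1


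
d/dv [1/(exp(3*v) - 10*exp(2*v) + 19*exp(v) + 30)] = (-3*exp(2*v) + 20*exp(v) - 19)*exp(v)/(exp(3*v) - 10*exp(2*v) + 19*exp(v) + 30)^2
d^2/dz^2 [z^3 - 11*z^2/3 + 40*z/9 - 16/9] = 6*z - 22/3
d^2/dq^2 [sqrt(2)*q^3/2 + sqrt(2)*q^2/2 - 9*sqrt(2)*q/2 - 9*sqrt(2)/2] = sqrt(2)*(3*q + 1)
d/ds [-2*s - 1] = -2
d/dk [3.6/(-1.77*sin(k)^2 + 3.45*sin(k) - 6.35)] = (12.744*sin(k) - 12.42)*cos(k)/(1.77*sin(k)^2 - 3.45*sin(k) + 6.35)^2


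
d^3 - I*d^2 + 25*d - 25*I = (d - 5*I)*(d - I)*(d + 5*I)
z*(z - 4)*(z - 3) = z^3 - 7*z^2 + 12*z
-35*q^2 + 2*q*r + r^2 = (-5*q + r)*(7*q + r)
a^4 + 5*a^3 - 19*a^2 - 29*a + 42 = (a - 3)*(a - 1)*(a + 2)*(a + 7)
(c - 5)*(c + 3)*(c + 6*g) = c^3 + 6*c^2*g - 2*c^2 - 12*c*g - 15*c - 90*g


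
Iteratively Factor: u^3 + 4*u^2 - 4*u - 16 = (u + 2)*(u^2 + 2*u - 8) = (u + 2)*(u + 4)*(u - 2)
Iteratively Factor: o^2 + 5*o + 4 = (o + 1)*(o + 4)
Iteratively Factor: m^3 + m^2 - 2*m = (m + 2)*(m^2 - m) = (m - 1)*(m + 2)*(m)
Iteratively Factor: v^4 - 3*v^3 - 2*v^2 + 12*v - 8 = (v - 1)*(v^3 - 2*v^2 - 4*v + 8) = (v - 2)*(v - 1)*(v^2 - 4) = (v - 2)^2*(v - 1)*(v + 2)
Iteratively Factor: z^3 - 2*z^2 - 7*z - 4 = (z + 1)*(z^2 - 3*z - 4) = (z + 1)^2*(z - 4)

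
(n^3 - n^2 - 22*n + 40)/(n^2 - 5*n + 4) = (n^2 + 3*n - 10)/(n - 1)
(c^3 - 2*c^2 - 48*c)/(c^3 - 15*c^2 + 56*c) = (c + 6)/(c - 7)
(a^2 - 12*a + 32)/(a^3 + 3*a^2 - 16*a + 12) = (a^2 - 12*a + 32)/(a^3 + 3*a^2 - 16*a + 12)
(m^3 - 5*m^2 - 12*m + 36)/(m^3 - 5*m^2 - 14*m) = (-m^3 + 5*m^2 + 12*m - 36)/(m*(-m^2 + 5*m + 14))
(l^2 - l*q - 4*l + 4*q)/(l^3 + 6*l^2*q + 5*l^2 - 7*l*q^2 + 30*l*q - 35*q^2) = (l - 4)/(l^2 + 7*l*q + 5*l + 35*q)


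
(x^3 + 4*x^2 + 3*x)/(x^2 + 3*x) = x + 1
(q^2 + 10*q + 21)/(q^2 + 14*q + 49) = (q + 3)/(q + 7)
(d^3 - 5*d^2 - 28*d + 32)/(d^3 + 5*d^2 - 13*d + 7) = (d^2 - 4*d - 32)/(d^2 + 6*d - 7)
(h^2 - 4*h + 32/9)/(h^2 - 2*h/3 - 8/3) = (-9*h^2 + 36*h - 32)/(3*(-3*h^2 + 2*h + 8))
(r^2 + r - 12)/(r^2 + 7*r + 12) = (r - 3)/(r + 3)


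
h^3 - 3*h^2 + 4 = (h - 2)^2*(h + 1)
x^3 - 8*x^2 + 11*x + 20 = (x - 5)*(x - 4)*(x + 1)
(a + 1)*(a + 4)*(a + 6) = a^3 + 11*a^2 + 34*a + 24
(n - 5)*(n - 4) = n^2 - 9*n + 20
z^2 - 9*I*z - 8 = (z - 8*I)*(z - I)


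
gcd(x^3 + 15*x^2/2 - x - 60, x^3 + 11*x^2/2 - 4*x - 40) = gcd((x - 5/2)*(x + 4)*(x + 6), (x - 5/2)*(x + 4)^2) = x^2 + 3*x/2 - 10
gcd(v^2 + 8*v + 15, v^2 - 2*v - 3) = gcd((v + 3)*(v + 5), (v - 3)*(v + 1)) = 1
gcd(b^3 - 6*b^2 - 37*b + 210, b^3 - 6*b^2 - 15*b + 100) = b - 5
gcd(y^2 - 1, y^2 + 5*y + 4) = y + 1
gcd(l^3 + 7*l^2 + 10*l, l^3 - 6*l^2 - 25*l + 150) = l + 5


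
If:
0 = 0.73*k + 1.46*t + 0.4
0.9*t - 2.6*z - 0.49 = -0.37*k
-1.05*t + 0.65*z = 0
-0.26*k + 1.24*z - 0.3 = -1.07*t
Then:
No Solution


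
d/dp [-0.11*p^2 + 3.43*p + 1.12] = 3.43 - 0.22*p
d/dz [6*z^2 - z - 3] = 12*z - 1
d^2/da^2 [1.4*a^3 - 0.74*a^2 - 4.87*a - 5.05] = 8.4*a - 1.48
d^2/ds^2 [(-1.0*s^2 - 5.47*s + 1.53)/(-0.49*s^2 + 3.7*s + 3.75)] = (-4.44089209850063e-16*s^4 + 6.252694*s^3 + 8.820882*s^2 + 76.95009*s - 171.18165)/(0.117649*s^6 - 2.66511*s^5 + 17.423175*s^4 - 9.86050000000001*s^3 - 133.340625*s^2 - 156.09375*s - 52.734375)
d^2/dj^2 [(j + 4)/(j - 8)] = 24/(j - 8)^3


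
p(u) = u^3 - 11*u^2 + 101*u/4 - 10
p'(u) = 3*u^2 - 22*u + 101/4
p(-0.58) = -28.54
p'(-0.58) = 39.02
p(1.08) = 5.70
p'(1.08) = 4.99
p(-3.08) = -221.34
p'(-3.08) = 121.47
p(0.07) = -8.29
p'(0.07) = 23.72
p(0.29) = -3.58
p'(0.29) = 19.12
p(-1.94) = -107.69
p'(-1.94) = 79.22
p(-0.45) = -23.68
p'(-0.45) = 35.76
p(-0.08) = -12.09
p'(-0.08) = 27.03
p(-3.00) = -211.75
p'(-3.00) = 118.25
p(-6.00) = -773.50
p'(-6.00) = 265.25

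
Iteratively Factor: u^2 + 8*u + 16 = (u + 4)*(u + 4)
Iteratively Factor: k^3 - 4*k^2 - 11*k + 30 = (k - 5)*(k^2 + k - 6) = (k - 5)*(k - 2)*(k + 3)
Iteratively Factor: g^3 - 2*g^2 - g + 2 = (g + 1)*(g^2 - 3*g + 2) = (g - 1)*(g + 1)*(g - 2)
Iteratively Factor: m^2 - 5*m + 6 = (m - 3)*(m - 2)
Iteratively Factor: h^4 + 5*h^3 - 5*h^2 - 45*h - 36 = (h - 3)*(h^3 + 8*h^2 + 19*h + 12) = (h - 3)*(h + 3)*(h^2 + 5*h + 4) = (h - 3)*(h + 3)*(h + 4)*(h + 1)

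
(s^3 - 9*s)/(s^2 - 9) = s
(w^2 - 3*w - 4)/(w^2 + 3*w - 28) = (w + 1)/(w + 7)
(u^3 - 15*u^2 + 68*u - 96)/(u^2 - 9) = (u^2 - 12*u + 32)/(u + 3)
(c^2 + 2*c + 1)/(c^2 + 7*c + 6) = (c + 1)/(c + 6)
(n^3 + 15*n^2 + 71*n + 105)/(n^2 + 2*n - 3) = (n^2 + 12*n + 35)/(n - 1)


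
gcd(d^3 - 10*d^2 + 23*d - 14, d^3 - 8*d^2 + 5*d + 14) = d^2 - 9*d + 14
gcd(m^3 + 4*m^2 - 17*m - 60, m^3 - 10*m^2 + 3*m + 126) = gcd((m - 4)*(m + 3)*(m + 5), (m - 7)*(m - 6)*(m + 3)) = m + 3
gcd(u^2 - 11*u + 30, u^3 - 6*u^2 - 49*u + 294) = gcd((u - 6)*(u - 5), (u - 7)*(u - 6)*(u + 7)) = u - 6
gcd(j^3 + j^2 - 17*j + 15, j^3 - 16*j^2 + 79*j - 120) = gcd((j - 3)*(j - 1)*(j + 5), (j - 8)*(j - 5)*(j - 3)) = j - 3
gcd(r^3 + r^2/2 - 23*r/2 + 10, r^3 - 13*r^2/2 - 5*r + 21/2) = r - 1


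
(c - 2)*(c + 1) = c^2 - c - 2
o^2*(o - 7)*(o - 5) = o^4 - 12*o^3 + 35*o^2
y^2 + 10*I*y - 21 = (y + 3*I)*(y + 7*I)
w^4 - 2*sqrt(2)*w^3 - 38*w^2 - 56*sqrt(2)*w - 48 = (w - 6*sqrt(2))*(w + sqrt(2))^2*(w + 2*sqrt(2))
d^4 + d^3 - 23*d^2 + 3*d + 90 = (d - 3)^2*(d + 2)*(d + 5)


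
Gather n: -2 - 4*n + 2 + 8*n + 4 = 4*n + 4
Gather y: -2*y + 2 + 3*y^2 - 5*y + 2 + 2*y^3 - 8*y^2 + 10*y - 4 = 2*y^3 - 5*y^2 + 3*y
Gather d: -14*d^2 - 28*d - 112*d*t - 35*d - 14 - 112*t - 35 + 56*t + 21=-14*d^2 + d*(-112*t - 63) - 56*t - 28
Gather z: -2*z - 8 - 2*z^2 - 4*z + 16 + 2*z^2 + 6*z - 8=0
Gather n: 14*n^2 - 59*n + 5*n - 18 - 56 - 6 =14*n^2 - 54*n - 80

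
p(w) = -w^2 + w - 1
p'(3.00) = -5.00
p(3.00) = -7.00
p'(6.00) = -11.00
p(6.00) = -31.00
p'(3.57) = -6.14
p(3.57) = -10.17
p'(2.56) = -4.12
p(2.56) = -4.99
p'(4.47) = -7.94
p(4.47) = -16.51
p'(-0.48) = 1.96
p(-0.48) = -1.71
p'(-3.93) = 8.86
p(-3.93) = -20.37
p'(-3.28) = 7.56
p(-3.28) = -15.04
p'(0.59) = -0.18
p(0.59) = -0.76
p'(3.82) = -6.64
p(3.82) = -11.77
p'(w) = 1 - 2*w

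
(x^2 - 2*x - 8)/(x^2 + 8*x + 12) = (x - 4)/(x + 6)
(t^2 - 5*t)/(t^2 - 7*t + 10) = t/(t - 2)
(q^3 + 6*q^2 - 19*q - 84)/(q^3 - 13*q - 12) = (q + 7)/(q + 1)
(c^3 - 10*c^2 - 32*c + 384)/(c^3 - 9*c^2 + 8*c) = (c^2 - 2*c - 48)/(c*(c - 1))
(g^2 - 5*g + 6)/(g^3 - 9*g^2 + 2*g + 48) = (g - 2)/(g^2 - 6*g - 16)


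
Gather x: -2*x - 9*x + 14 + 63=77 - 11*x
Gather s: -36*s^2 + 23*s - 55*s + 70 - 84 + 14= -36*s^2 - 32*s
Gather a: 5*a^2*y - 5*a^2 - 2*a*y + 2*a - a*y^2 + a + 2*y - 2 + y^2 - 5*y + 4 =a^2*(5*y - 5) + a*(-y^2 - 2*y + 3) + y^2 - 3*y + 2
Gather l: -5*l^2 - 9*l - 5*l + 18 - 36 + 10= -5*l^2 - 14*l - 8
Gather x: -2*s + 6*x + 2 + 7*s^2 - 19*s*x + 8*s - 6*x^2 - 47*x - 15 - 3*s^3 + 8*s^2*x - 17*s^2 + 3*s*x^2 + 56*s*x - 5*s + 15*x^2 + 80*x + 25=-3*s^3 - 10*s^2 + s + x^2*(3*s + 9) + x*(8*s^2 + 37*s + 39) + 12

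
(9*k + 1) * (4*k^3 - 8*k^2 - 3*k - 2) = 36*k^4 - 68*k^3 - 35*k^2 - 21*k - 2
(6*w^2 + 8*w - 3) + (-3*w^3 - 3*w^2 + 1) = -3*w^3 + 3*w^2 + 8*w - 2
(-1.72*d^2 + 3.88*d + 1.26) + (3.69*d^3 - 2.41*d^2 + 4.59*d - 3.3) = 3.69*d^3 - 4.13*d^2 + 8.47*d - 2.04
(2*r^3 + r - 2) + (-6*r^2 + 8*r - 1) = 2*r^3 - 6*r^2 + 9*r - 3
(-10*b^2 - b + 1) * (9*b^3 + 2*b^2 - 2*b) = -90*b^5 - 29*b^4 + 27*b^3 + 4*b^2 - 2*b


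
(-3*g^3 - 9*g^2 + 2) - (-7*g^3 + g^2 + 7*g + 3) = 4*g^3 - 10*g^2 - 7*g - 1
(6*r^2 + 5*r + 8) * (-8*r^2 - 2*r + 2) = -48*r^4 - 52*r^3 - 62*r^2 - 6*r + 16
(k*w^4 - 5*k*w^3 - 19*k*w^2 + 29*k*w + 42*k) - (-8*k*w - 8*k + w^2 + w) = k*w^4 - 5*k*w^3 - 19*k*w^2 + 37*k*w + 50*k - w^2 - w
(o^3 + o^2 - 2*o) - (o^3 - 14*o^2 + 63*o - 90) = 15*o^2 - 65*o + 90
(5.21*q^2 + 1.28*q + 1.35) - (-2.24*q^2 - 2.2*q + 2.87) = 7.45*q^2 + 3.48*q - 1.52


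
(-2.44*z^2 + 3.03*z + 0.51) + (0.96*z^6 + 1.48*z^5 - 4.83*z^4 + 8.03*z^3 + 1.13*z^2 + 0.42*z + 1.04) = 0.96*z^6 + 1.48*z^5 - 4.83*z^4 + 8.03*z^3 - 1.31*z^2 + 3.45*z + 1.55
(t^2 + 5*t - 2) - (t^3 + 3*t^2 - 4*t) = -t^3 - 2*t^2 + 9*t - 2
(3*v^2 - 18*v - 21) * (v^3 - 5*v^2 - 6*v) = 3*v^5 - 33*v^4 + 51*v^3 + 213*v^2 + 126*v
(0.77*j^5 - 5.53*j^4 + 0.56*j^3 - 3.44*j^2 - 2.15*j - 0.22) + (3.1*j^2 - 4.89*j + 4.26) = 0.77*j^5 - 5.53*j^4 + 0.56*j^3 - 0.34*j^2 - 7.04*j + 4.04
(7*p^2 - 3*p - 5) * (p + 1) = 7*p^3 + 4*p^2 - 8*p - 5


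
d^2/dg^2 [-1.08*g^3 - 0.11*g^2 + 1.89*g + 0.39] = -6.48*g - 0.22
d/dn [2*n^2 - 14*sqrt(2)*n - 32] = 4*n - 14*sqrt(2)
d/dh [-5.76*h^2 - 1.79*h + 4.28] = -11.52*h - 1.79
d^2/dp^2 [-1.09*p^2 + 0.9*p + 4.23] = -2.18000000000000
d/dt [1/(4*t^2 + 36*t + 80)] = (-2*t - 9)/(4*(t^2 + 9*t + 20)^2)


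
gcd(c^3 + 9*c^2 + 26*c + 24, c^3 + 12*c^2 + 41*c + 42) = c^2 + 5*c + 6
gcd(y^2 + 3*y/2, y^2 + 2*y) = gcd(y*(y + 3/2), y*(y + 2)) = y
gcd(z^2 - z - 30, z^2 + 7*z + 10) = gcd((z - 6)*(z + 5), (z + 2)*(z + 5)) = z + 5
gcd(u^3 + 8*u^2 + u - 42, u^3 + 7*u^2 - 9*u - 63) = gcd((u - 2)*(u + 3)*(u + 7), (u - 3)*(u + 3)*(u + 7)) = u^2 + 10*u + 21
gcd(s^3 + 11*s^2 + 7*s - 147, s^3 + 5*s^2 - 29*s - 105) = s + 7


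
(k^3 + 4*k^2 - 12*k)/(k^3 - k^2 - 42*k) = (k - 2)/(k - 7)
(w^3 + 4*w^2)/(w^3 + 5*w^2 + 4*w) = w/(w + 1)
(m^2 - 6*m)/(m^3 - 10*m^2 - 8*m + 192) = m/(m^2 - 4*m - 32)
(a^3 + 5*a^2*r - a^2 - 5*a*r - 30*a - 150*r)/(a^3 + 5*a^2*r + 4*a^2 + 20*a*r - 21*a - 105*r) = (a^2 - a - 30)/(a^2 + 4*a - 21)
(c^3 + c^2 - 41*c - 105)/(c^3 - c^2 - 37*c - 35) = (c + 3)/(c + 1)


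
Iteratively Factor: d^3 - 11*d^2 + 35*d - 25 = (d - 5)*(d^2 - 6*d + 5) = (d - 5)*(d - 1)*(d - 5)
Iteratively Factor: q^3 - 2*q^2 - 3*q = (q)*(q^2 - 2*q - 3) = q*(q - 3)*(q + 1)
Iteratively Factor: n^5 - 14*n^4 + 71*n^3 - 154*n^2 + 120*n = (n)*(n^4 - 14*n^3 + 71*n^2 - 154*n + 120) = n*(n - 4)*(n^3 - 10*n^2 + 31*n - 30) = n*(n - 5)*(n - 4)*(n^2 - 5*n + 6) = n*(n - 5)*(n - 4)*(n - 2)*(n - 3)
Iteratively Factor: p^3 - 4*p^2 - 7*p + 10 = (p + 2)*(p^2 - 6*p + 5) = (p - 1)*(p + 2)*(p - 5)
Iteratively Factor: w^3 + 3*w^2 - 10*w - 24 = (w + 2)*(w^2 + w - 12) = (w - 3)*(w + 2)*(w + 4)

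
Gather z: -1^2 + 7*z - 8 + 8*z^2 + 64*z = 8*z^2 + 71*z - 9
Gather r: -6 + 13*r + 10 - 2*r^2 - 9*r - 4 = -2*r^2 + 4*r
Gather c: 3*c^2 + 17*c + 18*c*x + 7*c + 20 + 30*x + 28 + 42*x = 3*c^2 + c*(18*x + 24) + 72*x + 48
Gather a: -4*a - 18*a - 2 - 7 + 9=-22*a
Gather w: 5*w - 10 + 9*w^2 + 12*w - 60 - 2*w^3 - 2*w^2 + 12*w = -2*w^3 + 7*w^2 + 29*w - 70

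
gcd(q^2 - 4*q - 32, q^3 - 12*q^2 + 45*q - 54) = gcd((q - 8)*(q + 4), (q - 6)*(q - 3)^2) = 1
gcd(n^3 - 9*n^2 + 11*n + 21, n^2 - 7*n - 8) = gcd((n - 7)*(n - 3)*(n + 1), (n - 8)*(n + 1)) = n + 1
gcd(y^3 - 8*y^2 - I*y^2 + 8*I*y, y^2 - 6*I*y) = y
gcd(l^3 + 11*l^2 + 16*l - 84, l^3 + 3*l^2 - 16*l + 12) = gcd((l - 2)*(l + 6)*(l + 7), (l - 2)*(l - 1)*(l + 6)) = l^2 + 4*l - 12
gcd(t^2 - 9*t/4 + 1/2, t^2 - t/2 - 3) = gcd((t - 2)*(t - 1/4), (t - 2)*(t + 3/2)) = t - 2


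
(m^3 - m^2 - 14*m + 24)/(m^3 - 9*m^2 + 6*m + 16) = (m^2 + m - 12)/(m^2 - 7*m - 8)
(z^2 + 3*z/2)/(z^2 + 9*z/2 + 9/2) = z/(z + 3)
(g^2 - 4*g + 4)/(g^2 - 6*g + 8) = (g - 2)/(g - 4)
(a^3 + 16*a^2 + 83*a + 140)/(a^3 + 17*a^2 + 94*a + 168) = (a + 5)/(a + 6)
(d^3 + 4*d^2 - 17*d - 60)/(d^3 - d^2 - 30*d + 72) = (d^2 + 8*d + 15)/(d^2 + 3*d - 18)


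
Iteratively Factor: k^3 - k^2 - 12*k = (k - 4)*(k^2 + 3*k) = k*(k - 4)*(k + 3)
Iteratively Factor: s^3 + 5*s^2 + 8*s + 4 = (s + 2)*(s^2 + 3*s + 2) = (s + 1)*(s + 2)*(s + 2)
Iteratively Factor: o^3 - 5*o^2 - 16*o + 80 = (o - 5)*(o^2 - 16) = (o - 5)*(o - 4)*(o + 4)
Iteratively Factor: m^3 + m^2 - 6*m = (m + 3)*(m^2 - 2*m) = (m - 2)*(m + 3)*(m)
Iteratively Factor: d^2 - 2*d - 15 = (d - 5)*(d + 3)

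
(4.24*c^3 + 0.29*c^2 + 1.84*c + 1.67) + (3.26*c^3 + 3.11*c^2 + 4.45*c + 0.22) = 7.5*c^3 + 3.4*c^2 + 6.29*c + 1.89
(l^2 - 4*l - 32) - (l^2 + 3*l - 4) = -7*l - 28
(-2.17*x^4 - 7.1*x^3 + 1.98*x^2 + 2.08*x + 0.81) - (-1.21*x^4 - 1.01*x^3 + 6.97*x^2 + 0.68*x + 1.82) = -0.96*x^4 - 6.09*x^3 - 4.99*x^2 + 1.4*x - 1.01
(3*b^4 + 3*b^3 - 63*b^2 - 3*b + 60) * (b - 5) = 3*b^5 - 12*b^4 - 78*b^3 + 312*b^2 + 75*b - 300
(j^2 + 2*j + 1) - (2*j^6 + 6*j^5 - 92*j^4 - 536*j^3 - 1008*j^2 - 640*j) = -2*j^6 - 6*j^5 + 92*j^4 + 536*j^3 + 1009*j^2 + 642*j + 1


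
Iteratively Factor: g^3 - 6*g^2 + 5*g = (g - 5)*(g^2 - g) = g*(g - 5)*(g - 1)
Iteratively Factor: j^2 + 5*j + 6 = (j + 3)*(j + 2)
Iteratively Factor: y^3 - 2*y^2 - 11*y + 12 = (y - 4)*(y^2 + 2*y - 3) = (y - 4)*(y - 1)*(y + 3)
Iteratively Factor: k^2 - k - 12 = (k - 4)*(k + 3)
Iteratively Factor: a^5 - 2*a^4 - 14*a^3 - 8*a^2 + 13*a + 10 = (a + 1)*(a^4 - 3*a^3 - 11*a^2 + 3*a + 10) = (a - 1)*(a + 1)*(a^3 - 2*a^2 - 13*a - 10) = (a - 1)*(a + 1)*(a + 2)*(a^2 - 4*a - 5) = (a - 1)*(a + 1)^2*(a + 2)*(a - 5)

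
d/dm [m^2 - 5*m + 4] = 2*m - 5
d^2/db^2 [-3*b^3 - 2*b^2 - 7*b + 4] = -18*b - 4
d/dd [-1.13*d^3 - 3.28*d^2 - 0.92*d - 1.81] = -3.39*d^2 - 6.56*d - 0.92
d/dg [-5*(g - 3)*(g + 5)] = -10*g - 10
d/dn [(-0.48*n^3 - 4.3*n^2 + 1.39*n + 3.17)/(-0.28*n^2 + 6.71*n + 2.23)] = (0.1344*n^4 - 6.4416*n^3 - 31.675*n^2 - 17.4028*n - 18.171)/(0.0784*n^4 - 3.7576*n^3 + 43.7753*n^2 + 29.9266*n + 4.9729)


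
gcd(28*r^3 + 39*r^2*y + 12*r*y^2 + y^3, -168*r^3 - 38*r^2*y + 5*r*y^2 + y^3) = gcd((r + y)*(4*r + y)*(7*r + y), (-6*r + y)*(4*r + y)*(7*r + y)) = 28*r^2 + 11*r*y + y^2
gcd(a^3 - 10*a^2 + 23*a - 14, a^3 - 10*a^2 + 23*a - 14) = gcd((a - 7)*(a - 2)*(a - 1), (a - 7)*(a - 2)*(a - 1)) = a^3 - 10*a^2 + 23*a - 14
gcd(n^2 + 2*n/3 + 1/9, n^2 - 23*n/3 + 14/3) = 1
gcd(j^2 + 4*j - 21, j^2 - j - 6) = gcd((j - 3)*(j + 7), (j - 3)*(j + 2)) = j - 3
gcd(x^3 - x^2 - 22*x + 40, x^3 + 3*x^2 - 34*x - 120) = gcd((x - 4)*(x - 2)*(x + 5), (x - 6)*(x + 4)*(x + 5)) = x + 5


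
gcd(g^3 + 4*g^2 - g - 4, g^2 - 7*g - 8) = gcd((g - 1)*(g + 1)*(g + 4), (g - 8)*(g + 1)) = g + 1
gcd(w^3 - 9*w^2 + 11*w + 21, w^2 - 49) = w - 7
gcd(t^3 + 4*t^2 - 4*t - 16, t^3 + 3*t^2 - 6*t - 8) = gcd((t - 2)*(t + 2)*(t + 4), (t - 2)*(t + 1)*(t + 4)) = t^2 + 2*t - 8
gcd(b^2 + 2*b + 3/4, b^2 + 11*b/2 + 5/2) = b + 1/2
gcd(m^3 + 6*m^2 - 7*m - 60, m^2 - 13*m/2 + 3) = 1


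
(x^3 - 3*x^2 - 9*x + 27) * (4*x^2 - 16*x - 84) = 4*x^5 - 28*x^4 - 72*x^3 + 504*x^2 + 324*x - 2268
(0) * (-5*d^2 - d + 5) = 0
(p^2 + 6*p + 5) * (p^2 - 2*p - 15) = p^4 + 4*p^3 - 22*p^2 - 100*p - 75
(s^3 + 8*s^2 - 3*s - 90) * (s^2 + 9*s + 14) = s^5 + 17*s^4 + 83*s^3 - 5*s^2 - 852*s - 1260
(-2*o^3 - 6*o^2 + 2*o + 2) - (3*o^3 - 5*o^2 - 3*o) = -5*o^3 - o^2 + 5*o + 2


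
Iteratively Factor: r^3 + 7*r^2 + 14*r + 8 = (r + 2)*(r^2 + 5*r + 4) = (r + 1)*(r + 2)*(r + 4)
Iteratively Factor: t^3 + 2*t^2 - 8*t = (t)*(t^2 + 2*t - 8) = t*(t - 2)*(t + 4)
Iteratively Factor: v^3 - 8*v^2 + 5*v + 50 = (v - 5)*(v^2 - 3*v - 10) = (v - 5)^2*(v + 2)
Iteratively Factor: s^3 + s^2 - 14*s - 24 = (s + 2)*(s^2 - s - 12) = (s - 4)*(s + 2)*(s + 3)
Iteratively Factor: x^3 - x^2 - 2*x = (x + 1)*(x^2 - 2*x) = (x - 2)*(x + 1)*(x)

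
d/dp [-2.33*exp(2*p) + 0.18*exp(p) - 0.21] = (0.18 - 4.66*exp(p))*exp(p)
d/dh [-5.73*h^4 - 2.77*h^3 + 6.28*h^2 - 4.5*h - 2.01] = -22.92*h^3 - 8.31*h^2 + 12.56*h - 4.5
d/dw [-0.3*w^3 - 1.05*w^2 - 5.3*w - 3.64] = -0.9*w^2 - 2.1*w - 5.3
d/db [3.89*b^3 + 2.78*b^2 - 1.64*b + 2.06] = 11.67*b^2 + 5.56*b - 1.64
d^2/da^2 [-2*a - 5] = 0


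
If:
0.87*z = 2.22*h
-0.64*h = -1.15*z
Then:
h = 0.00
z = 0.00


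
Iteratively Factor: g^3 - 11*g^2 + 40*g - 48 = (g - 3)*(g^2 - 8*g + 16) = (g - 4)*(g - 3)*(g - 4)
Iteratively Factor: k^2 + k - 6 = (k - 2)*(k + 3)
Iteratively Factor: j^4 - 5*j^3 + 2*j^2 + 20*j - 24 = (j - 3)*(j^3 - 2*j^2 - 4*j + 8) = (j - 3)*(j - 2)*(j^2 - 4) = (j - 3)*(j - 2)^2*(j + 2)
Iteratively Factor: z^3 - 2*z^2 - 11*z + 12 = (z - 1)*(z^2 - z - 12) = (z - 4)*(z - 1)*(z + 3)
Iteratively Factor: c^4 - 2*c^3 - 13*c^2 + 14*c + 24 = (c - 2)*(c^3 - 13*c - 12) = (c - 2)*(c + 1)*(c^2 - c - 12) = (c - 2)*(c + 1)*(c + 3)*(c - 4)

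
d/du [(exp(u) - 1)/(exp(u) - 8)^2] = (-exp(u) - 6)*exp(u)/(exp(u) - 8)^3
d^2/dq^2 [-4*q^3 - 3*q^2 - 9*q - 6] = -24*q - 6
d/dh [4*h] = 4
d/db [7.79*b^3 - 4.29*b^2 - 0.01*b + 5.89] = 23.37*b^2 - 8.58*b - 0.01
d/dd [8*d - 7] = 8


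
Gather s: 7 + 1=8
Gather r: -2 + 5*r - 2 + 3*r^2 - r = 3*r^2 + 4*r - 4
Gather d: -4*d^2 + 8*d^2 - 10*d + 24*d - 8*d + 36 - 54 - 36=4*d^2 + 6*d - 54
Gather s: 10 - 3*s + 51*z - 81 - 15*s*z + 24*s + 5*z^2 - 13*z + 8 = s*(21 - 15*z) + 5*z^2 + 38*z - 63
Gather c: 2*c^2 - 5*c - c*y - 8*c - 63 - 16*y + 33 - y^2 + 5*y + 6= 2*c^2 + c*(-y - 13) - y^2 - 11*y - 24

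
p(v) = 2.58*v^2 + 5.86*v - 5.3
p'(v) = 5.16*v + 5.86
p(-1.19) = -8.62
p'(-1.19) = -0.28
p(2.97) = 34.86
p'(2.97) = 21.19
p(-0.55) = -7.74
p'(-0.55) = 3.02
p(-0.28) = -6.74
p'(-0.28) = 4.42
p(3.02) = 35.93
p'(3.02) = 21.44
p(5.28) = 97.57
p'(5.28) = 33.10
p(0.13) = -4.49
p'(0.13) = 6.53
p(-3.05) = 0.83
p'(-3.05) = -9.88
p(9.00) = 256.42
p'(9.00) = 52.30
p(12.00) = 436.54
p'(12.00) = 67.78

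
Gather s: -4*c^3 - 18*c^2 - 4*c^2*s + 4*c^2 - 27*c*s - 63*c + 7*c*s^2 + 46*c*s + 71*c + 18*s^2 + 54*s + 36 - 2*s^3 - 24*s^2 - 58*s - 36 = -4*c^3 - 14*c^2 + 8*c - 2*s^3 + s^2*(7*c - 6) + s*(-4*c^2 + 19*c - 4)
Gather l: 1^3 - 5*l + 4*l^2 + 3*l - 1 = 4*l^2 - 2*l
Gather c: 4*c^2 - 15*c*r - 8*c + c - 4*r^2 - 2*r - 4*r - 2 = 4*c^2 + c*(-15*r - 7) - 4*r^2 - 6*r - 2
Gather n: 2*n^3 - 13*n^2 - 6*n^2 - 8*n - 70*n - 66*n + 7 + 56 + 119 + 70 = 2*n^3 - 19*n^2 - 144*n + 252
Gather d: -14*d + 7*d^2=7*d^2 - 14*d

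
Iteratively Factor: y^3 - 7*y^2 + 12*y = (y - 3)*(y^2 - 4*y) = (y - 4)*(y - 3)*(y)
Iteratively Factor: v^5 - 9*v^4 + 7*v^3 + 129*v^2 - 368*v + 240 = (v - 5)*(v^4 - 4*v^3 - 13*v^2 + 64*v - 48) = (v - 5)*(v + 4)*(v^3 - 8*v^2 + 19*v - 12) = (v - 5)*(v - 1)*(v + 4)*(v^2 - 7*v + 12) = (v - 5)*(v - 3)*(v - 1)*(v + 4)*(v - 4)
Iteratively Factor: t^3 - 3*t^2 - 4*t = (t)*(t^2 - 3*t - 4) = t*(t - 4)*(t + 1)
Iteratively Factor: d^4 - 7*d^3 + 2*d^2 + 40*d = (d + 2)*(d^3 - 9*d^2 + 20*d) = (d - 4)*(d + 2)*(d^2 - 5*d) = (d - 5)*(d - 4)*(d + 2)*(d)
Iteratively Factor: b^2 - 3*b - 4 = (b - 4)*(b + 1)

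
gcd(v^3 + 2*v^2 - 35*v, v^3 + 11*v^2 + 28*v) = v^2 + 7*v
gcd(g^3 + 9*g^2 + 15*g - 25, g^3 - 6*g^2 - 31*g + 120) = g + 5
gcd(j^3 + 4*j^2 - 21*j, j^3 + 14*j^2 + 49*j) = j^2 + 7*j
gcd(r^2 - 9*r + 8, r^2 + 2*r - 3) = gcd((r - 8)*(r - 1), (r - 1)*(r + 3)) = r - 1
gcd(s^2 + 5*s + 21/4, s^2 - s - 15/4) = s + 3/2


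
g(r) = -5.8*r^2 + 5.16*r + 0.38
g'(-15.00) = 179.16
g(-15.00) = -1382.02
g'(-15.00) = 179.16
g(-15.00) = -1382.02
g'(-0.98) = 16.53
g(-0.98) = -10.25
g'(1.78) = -15.49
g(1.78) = -8.81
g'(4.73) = -49.71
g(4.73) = -104.98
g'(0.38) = 0.75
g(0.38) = 1.50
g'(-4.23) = 54.23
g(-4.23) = -125.23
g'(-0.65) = 12.70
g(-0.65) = -5.42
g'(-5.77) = 72.09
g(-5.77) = -222.49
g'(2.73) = -26.51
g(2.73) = -28.76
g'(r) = 5.16 - 11.6*r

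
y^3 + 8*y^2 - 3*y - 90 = (y - 3)*(y + 5)*(y + 6)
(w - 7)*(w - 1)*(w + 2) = w^3 - 6*w^2 - 9*w + 14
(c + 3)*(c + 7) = c^2 + 10*c + 21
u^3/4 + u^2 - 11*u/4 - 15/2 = (u/4 + 1/2)*(u - 3)*(u + 5)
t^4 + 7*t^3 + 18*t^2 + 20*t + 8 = (t + 1)*(t + 2)^3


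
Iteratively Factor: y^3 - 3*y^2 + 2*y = (y - 2)*(y^2 - y) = (y - 2)*(y - 1)*(y)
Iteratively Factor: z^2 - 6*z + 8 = (z - 4)*(z - 2)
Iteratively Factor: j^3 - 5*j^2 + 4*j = (j - 1)*(j^2 - 4*j) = j*(j - 1)*(j - 4)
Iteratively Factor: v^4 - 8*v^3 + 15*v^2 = (v)*(v^3 - 8*v^2 + 15*v) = v*(v - 5)*(v^2 - 3*v) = v*(v - 5)*(v - 3)*(v)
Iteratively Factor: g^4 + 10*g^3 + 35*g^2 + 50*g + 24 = (g + 2)*(g^3 + 8*g^2 + 19*g + 12) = (g + 2)*(g + 4)*(g^2 + 4*g + 3) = (g + 2)*(g + 3)*(g + 4)*(g + 1)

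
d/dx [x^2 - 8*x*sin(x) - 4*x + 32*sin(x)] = -8*x*cos(x) + 2*x - 8*sin(x) + 32*cos(x) - 4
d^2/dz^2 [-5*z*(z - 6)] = -10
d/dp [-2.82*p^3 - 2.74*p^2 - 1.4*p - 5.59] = -8.46*p^2 - 5.48*p - 1.4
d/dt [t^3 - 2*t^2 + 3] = t*(3*t - 4)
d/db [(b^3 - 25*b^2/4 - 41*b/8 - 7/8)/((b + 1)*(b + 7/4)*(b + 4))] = (416*b^4 + 1144*b^3 - 687*b^2 - 2422*b - 791)/(2*(16*b^6 + 216*b^5 + 1137*b^4 + 2978*b^3 + 4113*b^2 + 2856*b + 784))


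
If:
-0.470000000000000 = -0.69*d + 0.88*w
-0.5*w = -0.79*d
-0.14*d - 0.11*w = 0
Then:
No Solution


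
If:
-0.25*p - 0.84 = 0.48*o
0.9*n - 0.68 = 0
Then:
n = 0.76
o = -0.520833333333333*p - 1.75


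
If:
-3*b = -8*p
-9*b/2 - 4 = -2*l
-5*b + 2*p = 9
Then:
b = -36/17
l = -47/17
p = -27/34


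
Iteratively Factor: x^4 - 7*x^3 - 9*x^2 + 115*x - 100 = (x - 5)*(x^3 - 2*x^2 - 19*x + 20) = (x - 5)*(x + 4)*(x^2 - 6*x + 5) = (x - 5)*(x - 1)*(x + 4)*(x - 5)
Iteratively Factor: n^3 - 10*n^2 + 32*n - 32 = (n - 4)*(n^2 - 6*n + 8) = (n - 4)^2*(n - 2)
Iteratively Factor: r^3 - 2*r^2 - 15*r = (r + 3)*(r^2 - 5*r) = (r - 5)*(r + 3)*(r)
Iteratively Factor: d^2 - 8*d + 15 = (d - 3)*(d - 5)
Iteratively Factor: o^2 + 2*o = (o)*(o + 2)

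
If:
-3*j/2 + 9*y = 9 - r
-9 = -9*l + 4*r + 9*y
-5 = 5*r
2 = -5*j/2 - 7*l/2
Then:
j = -94/37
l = 46/37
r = -1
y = 229/333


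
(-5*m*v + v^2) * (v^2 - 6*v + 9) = -5*m*v^3 + 30*m*v^2 - 45*m*v + v^4 - 6*v^3 + 9*v^2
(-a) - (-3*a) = 2*a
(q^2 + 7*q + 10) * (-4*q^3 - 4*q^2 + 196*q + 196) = -4*q^5 - 32*q^4 + 128*q^3 + 1528*q^2 + 3332*q + 1960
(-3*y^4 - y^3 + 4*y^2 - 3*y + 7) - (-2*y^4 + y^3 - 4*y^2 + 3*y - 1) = -y^4 - 2*y^3 + 8*y^2 - 6*y + 8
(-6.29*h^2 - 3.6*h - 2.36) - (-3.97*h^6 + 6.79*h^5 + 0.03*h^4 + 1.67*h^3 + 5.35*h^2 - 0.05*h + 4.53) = 3.97*h^6 - 6.79*h^5 - 0.03*h^4 - 1.67*h^3 - 11.64*h^2 - 3.55*h - 6.89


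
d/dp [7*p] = 7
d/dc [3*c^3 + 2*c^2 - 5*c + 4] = 9*c^2 + 4*c - 5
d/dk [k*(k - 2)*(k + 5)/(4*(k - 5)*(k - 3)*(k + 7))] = (-2*k^4 - 31*k^3 + 91*k^2 + 315*k - 525)/(2*(k^6 - 2*k^5 - 81*k^4 + 292*k^3 + 1471*k^2 - 8610*k + 11025))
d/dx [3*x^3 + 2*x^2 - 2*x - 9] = 9*x^2 + 4*x - 2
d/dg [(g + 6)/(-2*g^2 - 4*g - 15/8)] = 8*(-16*g^2 - 32*g + 32*(g + 1)*(g + 6) - 15)/(16*g^2 + 32*g + 15)^2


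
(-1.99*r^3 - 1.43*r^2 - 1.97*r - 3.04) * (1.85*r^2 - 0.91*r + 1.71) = -3.6815*r^5 - 0.8346*r^4 - 5.7461*r^3 - 6.2766*r^2 - 0.6023*r - 5.1984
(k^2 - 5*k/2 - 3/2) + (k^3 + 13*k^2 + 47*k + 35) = k^3 + 14*k^2 + 89*k/2 + 67/2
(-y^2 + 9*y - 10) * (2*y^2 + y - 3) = -2*y^4 + 17*y^3 - 8*y^2 - 37*y + 30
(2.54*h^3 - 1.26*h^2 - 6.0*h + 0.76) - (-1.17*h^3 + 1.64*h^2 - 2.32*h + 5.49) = 3.71*h^3 - 2.9*h^2 - 3.68*h - 4.73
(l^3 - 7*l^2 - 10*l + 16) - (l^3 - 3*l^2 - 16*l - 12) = -4*l^2 + 6*l + 28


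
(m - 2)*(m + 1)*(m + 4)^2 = m^4 + 7*m^3 + 6*m^2 - 32*m - 32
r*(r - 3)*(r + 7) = r^3 + 4*r^2 - 21*r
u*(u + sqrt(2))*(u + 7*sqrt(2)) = u^3 + 8*sqrt(2)*u^2 + 14*u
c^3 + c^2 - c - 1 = (c - 1)*(c + 1)^2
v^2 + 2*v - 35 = (v - 5)*(v + 7)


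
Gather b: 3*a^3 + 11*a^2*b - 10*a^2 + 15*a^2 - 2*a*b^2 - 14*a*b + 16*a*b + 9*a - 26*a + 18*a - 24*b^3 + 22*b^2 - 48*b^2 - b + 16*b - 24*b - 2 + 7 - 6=3*a^3 + 5*a^2 + a - 24*b^3 + b^2*(-2*a - 26) + b*(11*a^2 + 2*a - 9) - 1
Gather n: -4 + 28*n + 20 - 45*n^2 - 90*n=-45*n^2 - 62*n + 16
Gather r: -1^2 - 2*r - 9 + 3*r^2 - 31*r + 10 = 3*r^2 - 33*r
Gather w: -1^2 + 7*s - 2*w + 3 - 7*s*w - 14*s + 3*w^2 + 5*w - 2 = -7*s + 3*w^2 + w*(3 - 7*s)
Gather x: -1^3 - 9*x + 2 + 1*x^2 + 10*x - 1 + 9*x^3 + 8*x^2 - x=9*x^3 + 9*x^2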